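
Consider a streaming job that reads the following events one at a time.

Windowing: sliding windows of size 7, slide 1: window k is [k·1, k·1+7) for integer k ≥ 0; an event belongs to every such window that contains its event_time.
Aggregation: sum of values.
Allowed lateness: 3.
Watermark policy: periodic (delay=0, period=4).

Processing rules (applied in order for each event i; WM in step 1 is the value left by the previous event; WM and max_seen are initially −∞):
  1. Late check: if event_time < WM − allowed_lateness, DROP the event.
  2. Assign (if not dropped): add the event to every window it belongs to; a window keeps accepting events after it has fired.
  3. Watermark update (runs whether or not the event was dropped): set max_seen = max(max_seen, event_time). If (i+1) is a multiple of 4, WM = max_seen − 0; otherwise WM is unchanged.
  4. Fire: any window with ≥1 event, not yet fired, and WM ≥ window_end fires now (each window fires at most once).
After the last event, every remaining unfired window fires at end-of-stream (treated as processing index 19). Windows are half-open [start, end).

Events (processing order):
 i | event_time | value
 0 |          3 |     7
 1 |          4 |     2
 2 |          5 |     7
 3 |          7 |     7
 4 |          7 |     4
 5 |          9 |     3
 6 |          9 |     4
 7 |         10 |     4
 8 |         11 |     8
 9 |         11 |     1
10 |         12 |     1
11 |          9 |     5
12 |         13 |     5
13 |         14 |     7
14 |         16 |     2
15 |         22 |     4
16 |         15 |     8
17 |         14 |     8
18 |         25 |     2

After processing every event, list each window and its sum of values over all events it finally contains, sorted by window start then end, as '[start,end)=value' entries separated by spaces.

[0,7)=16 [1,8)=27 [2,9)=27 [3,10)=39 [4,11)=36 [5,12)=43 [6,13)=37 [7,14)=42 [8,15)=38 [9,16)=38 [10,17)=28 [11,18)=24 [12,19)=15 [13,20)=14 [14,21)=9 [15,22)=2 [16,23)=6 [17,24)=4 [18,25)=4 [19,26)=6 [20,27)=6 [21,28)=6 [22,29)=6 [23,30)=2 [24,31)=2 [25,32)=2

i=0 t=3 v=7: → [3,10),[2,9),[1,8),[0,7); WM=−∞
i=1 t=4 v=2: → [4,11),[3,10),[2,9),[1,8),[0,7); WM=−∞
i=2 t=5 v=7: → [5,12),[4,11),[3,10),[2,9),[1,8),[0,7); WM=−∞
i=3 t=7 v=7: → [7,14),[6,13),[5,12),[4,11),[3,10),[2,9),[1,8); WM=7; [0,7) fires=16
i=4 t=7 v=4: → [7,14),[6,13),[5,12),[4,11),[3,10),[2,9),[1,8); WM=7
i=5 t=9 v=3: → [9,16),[8,15),[7,14),[6,13),[5,12),[4,11),[3,10); WM=7
i=6 t=9 v=4: → [9,16),[8,15),[7,14),[6,13),[5,12),[4,11),[3,10); WM=7
i=7 t=10 v=4: → [10,17),[9,16),[8,15),[7,14),[6,13),[5,12),[4,11); WM=10; [1,8) fires=27 [2,9) fires=27 [3,10) fires=34
i=8 t=11 v=8: → [11,18),[10,17),[9,16),[8,15),[7,14),[6,13),[5,12); WM=10
i=9 t=11 v=1: → [11,18),[10,17),[9,16),[8,15),[7,14),[6,13),[5,12); WM=10
i=10 t=12 v=1: → [12,19),[11,18),[10,17),[9,16),[8,15),[7,14),[6,13); WM=10
i=11 t=9 v=5: → [9,16),[8,15),[7,14),[6,13),[5,12),[4,11),[3,10); WM=12; [4,11) fires=36 [5,12) fires=43
i=12 t=13 v=5: → [13,20),[12,19),[11,18),[10,17),[9,16),[8,15),[7,14); WM=12
i=13 t=14 v=7: → [14,21),[13,20),[12,19),[11,18),[10,17),[9,16),[8,15); WM=12
i=14 t=16 v=2: → [16,23),[15,22),[14,21),[13,20),[12,19),[11,18),[10,17); WM=12
i=15 t=22 v=4: → [22,29),[21,28),[20,27),[19,26),[18,25),[17,24),[16,23); WM=22; [6,13) fires=37 [7,14) fires=42 [8,15) fires=38 [9,16) fires=38 [10,17) fires=28 [11,18) fires=24 [12,19) fires=15 [13,20) fires=14 [14,21) fires=9 [15,22) fires=2
i=16 t=15 v=8: DROP (t<22-3); WM=22
i=17 t=14 v=8: DROP (t<22-3); WM=22
i=18 t=25 v=2: → [25,32),[24,31),[23,30),[22,29),[21,28),[20,27),[19,26); WM=22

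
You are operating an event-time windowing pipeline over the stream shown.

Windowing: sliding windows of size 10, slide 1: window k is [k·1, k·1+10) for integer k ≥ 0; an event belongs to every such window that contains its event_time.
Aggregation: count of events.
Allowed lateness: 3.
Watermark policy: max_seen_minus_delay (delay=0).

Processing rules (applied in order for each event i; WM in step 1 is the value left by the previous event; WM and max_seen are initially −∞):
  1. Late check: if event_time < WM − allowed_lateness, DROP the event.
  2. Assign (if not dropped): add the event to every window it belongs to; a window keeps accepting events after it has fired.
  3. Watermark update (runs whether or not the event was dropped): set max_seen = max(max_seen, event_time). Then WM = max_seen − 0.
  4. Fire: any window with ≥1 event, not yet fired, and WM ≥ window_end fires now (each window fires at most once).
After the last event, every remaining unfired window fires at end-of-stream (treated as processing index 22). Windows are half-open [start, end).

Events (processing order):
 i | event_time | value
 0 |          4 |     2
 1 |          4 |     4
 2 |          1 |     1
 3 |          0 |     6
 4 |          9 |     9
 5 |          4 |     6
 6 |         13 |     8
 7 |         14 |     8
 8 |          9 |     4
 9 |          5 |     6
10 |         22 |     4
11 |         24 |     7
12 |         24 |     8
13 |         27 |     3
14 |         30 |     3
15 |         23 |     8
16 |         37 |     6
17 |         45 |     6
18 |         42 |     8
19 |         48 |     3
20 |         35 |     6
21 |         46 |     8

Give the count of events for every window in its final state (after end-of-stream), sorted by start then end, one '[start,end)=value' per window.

i=0 t=4 v=2: → [4,14),[3,13),[2,12),[1,11),[0,10); WM=4
i=1 t=4 v=4: → [4,14),[3,13),[2,12),[1,11),[0,10); WM=4
i=2 t=1 v=1: → [1,11),[0,10); WM=4
i=3 t=0 v=6: DROP (t<4-3); WM=4
i=4 t=9 v=9: → [9,19),[8,18),[7,17),[6,16),[5,15),[4,14),[3,13),[2,12),[1,11),[0,10); WM=9
i=5 t=4 v=6: DROP (t<9-3); WM=9
i=6 t=13 v=8: → [13,23),[12,22),[11,21),[10,20),[9,19),[8,18),[7,17),[6,16),[5,15),[4,14); WM=13; [0,10) fires=4 [1,11) fires=4 [2,12) fires=3 [3,13) fires=3
i=7 t=14 v=8: → [14,24),[13,23),[12,22),[11,21),[10,20),[9,19),[8,18),[7,17),[6,16),[5,15); WM=14; [4,14) fires=4
i=8 t=9 v=4: DROP (t<14-3); WM=14
i=9 t=5 v=6: DROP (t<14-3); WM=14
i=10 t=22 v=4: → [22,32),[21,31),[20,30),[19,29),[18,28),[17,27),[16,26),[15,25),[14,24),[13,23); WM=22; [5,15) fires=3 [6,16) fires=3 [7,17) fires=3 [8,18) fires=3 [9,19) fires=3 [10,20) fires=2 [11,21) fires=2 [12,22) fires=2
i=11 t=24 v=7: → [24,34),[23,33),[22,32),[21,31),[20,30),[19,29),[18,28),[17,27),[16,26),[15,25); WM=24; [13,23) fires=3 [14,24) fires=2
i=12 t=24 v=8: → [24,34),[23,33),[22,32),[21,31),[20,30),[19,29),[18,28),[17,27),[16,26),[15,25); WM=24
i=13 t=27 v=3: → [27,37),[26,36),[25,35),[24,34),[23,33),[22,32),[21,31),[20,30),[19,29),[18,28); WM=27; [15,25) fires=3 [16,26) fires=3 [17,27) fires=3
i=14 t=30 v=3: → [30,40),[29,39),[28,38),[27,37),[26,36),[25,35),[24,34),[23,33),[22,32),[21,31); WM=30; [18,28) fires=4 [19,29) fires=4 [20,30) fires=4
i=15 t=23 v=8: DROP (t<30-3); WM=30
i=16 t=37 v=6: → [37,47),[36,46),[35,45),[34,44),[33,43),[32,42),[31,41),[30,40),[29,39),[28,38); WM=37; [21,31) fires=5 [22,32) fires=5 [23,33) fires=4 [24,34) fires=4 [25,35) fires=2 [26,36) fires=2 [27,37) fires=2
i=17 t=45 v=6: → [45,55),[44,54),[43,53),[42,52),[41,51),[40,50),[39,49),[38,48),[37,47),[36,46); WM=45; [28,38) fires=2 [29,39) fires=2 [30,40) fires=2 [31,41) fires=1 [32,42) fires=1 [33,43) fires=1 [34,44) fires=1 [35,45) fires=1
i=18 t=42 v=8: → [42,52),[41,51),[40,50),[39,49),[38,48),[37,47),[36,46),[35,45),[34,44),[33,43); WM=45
i=19 t=48 v=3: → [48,58),[47,57),[46,56),[45,55),[44,54),[43,53),[42,52),[41,51),[40,50),[39,49); WM=48; [36,46) fires=3 [37,47) fires=3 [38,48) fires=2
i=20 t=35 v=6: DROP (t<48-3); WM=48
i=21 t=46 v=8: → [46,56),[45,55),[44,54),[43,53),[42,52),[41,51),[40,50),[39,49),[38,48),[37,47); WM=48

[0,10)=4 [1,11)=4 [2,12)=3 [3,13)=3 [4,14)=4 [5,15)=3 [6,16)=3 [7,17)=3 [8,18)=3 [9,19)=3 [10,20)=2 [11,21)=2 [12,22)=2 [13,23)=3 [14,24)=2 [15,25)=3 [16,26)=3 [17,27)=3 [18,28)=4 [19,29)=4 [20,30)=4 [21,31)=5 [22,32)=5 [23,33)=4 [24,34)=4 [25,35)=2 [26,36)=2 [27,37)=2 [28,38)=2 [29,39)=2 [30,40)=2 [31,41)=1 [32,42)=1 [33,43)=2 [34,44)=2 [35,45)=2 [36,46)=3 [37,47)=4 [38,48)=3 [39,49)=4 [40,50)=4 [41,51)=4 [42,52)=4 [43,53)=3 [44,54)=3 [45,55)=3 [46,56)=2 [47,57)=1 [48,58)=1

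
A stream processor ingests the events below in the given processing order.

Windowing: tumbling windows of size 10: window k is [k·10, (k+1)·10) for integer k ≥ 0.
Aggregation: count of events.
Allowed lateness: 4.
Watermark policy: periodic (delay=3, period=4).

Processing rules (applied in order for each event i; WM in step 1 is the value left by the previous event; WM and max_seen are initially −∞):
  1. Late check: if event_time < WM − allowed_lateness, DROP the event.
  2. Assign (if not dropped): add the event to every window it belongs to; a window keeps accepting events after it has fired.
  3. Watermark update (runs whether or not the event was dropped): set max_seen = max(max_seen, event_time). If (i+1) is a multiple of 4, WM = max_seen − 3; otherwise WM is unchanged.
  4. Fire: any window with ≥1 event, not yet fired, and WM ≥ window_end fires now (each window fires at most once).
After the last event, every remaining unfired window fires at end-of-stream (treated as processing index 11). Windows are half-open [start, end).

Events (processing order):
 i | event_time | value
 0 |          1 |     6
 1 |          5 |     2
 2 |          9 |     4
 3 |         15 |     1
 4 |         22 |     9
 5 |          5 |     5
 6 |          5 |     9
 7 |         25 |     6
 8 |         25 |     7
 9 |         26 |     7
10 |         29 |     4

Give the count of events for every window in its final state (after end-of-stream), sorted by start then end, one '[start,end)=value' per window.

i=0 t=1 v=6: → [0,10); WM=−∞
i=1 t=5 v=2: → [0,10); WM=−∞
i=2 t=9 v=4: → [0,10); WM=−∞
i=3 t=15 v=1: → [10,20); WM=12; [0,10) fires=3
i=4 t=22 v=9: → [20,30); WM=12
i=5 t=5 v=5: DROP (t<12-4); WM=12
i=6 t=5 v=9: DROP (t<12-4); WM=12
i=7 t=25 v=6: → [20,30); WM=22; [10,20) fires=1
i=8 t=25 v=7: → [20,30); WM=22
i=9 t=26 v=7: → [20,30); WM=22
i=10 t=29 v=4: → [20,30); WM=22

[0,10)=3 [10,20)=1 [20,30)=5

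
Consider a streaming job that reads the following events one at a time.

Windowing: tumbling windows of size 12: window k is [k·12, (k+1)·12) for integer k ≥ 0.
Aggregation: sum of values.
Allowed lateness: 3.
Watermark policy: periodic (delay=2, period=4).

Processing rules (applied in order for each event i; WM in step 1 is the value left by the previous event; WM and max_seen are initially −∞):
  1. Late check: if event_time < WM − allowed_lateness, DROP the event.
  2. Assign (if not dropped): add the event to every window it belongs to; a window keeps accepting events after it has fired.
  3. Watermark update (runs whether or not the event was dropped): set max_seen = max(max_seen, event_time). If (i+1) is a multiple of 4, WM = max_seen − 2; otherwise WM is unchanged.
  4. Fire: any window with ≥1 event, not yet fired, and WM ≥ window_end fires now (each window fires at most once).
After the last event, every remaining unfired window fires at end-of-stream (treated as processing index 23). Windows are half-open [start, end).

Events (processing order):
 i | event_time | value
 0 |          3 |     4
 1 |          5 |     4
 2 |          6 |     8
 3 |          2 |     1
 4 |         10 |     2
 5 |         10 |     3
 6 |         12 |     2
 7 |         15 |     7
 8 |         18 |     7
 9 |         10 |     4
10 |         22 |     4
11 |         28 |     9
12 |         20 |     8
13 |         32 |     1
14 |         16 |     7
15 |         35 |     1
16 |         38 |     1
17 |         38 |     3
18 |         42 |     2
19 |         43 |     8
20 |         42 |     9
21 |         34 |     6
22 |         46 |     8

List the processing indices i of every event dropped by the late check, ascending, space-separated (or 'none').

i=0 t=3 v=4: → [0,12); WM=−∞
i=1 t=5 v=4: → [0,12); WM=−∞
i=2 t=6 v=8: → [0,12); WM=−∞
i=3 t=2 v=1: → [0,12); WM=4
i=4 t=10 v=2: → [0,12); WM=4
i=5 t=10 v=3: → [0,12); WM=4
i=6 t=12 v=2: → [12,24); WM=4
i=7 t=15 v=7: → [12,24); WM=13; [0,12) fires=22
i=8 t=18 v=7: → [12,24); WM=13
i=9 t=10 v=4: → [0,12); WM=13
i=10 t=22 v=4: → [12,24); WM=13
i=11 t=28 v=9: → [24,36); WM=26; [12,24) fires=20
i=12 t=20 v=8: DROP (t<26-3); WM=26
i=13 t=32 v=1: → [24,36); WM=26
i=14 t=16 v=7: DROP (t<26-3); WM=26
i=15 t=35 v=1: → [24,36); WM=33
i=16 t=38 v=1: → [36,48); WM=33
i=17 t=38 v=3: → [36,48); WM=33
i=18 t=42 v=2: → [36,48); WM=33
i=19 t=43 v=8: → [36,48); WM=41; [24,36) fires=11
i=20 t=42 v=9: → [36,48); WM=41
i=21 t=34 v=6: DROP (t<41-3); WM=41
i=22 t=46 v=8: → [36,48); WM=41

12 14 21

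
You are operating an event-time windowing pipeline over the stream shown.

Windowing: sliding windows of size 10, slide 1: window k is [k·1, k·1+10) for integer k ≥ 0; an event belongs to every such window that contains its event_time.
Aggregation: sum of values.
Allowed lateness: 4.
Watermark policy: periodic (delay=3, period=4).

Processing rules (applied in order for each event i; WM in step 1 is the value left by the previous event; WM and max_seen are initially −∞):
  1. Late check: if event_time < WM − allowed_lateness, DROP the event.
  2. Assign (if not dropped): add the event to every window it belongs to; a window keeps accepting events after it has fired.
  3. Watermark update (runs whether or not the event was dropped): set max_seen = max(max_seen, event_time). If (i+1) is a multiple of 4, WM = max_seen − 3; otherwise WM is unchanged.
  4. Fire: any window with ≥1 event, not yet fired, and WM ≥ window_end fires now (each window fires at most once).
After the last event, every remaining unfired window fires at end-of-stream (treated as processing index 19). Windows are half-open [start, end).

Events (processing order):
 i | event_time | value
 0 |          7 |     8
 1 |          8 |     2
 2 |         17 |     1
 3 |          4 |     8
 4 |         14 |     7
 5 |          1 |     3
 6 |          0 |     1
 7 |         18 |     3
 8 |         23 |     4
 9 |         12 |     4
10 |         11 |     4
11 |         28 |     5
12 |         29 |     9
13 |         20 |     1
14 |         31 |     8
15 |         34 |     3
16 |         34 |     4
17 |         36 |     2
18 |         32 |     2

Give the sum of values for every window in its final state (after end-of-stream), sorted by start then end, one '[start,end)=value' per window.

[0,10)=18 [1,11)=18 [2,12)=22 [3,13)=26 [4,14)=26 [5,15)=25 [6,16)=25 [7,17)=25 [8,18)=18 [9,19)=19 [10,20)=19 [11,21)=19 [12,22)=15 [13,23)=11 [14,24)=15 [15,25)=8 [16,26)=8 [17,27)=8 [18,28)=7 [19,29)=9 [20,30)=18 [21,31)=18 [22,32)=26 [23,33)=28 [24,34)=24 [25,35)=31 [26,36)=31 [27,37)=33 [28,38)=33 [29,39)=28 [30,40)=19 [31,41)=19 [32,42)=11 [33,43)=9 [34,44)=9 [35,45)=2 [36,46)=2

i=0 t=7 v=8: → [7,17),[6,16),[5,15),[4,14),[3,13),[2,12),[1,11),[0,10); WM=−∞
i=1 t=8 v=2: → [8,18),[7,17),[6,16),[5,15),[4,14),[3,13),[2,12),[1,11),[0,10); WM=−∞
i=2 t=17 v=1: → [17,27),[16,26),[15,25),[14,24),[13,23),[12,22),[11,21),[10,20),[9,19),[8,18); WM=−∞
i=3 t=4 v=8: → [4,14),[3,13),[2,12),[1,11),[0,10); WM=14; [0,10) fires=18 [1,11) fires=18 [2,12) fires=18 [3,13) fires=18 [4,14) fires=18
i=4 t=14 v=7: → [14,24),[13,23),[12,22),[11,21),[10,20),[9,19),[8,18),[7,17),[6,16),[5,15); WM=14
i=5 t=1 v=3: DROP (t<14-4); WM=14
i=6 t=0 v=1: DROP (t<14-4); WM=14
i=7 t=18 v=3: → [18,28),[17,27),[16,26),[15,25),[14,24),[13,23),[12,22),[11,21),[10,20),[9,19); WM=15; [5,15) fires=17
i=8 t=23 v=4: → [23,33),[22,32),[21,31),[20,30),[19,29),[18,28),[17,27),[16,26),[15,25),[14,24); WM=15
i=9 t=12 v=4: → [12,22),[11,21),[10,20),[9,19),[8,18),[7,17),[6,16),[5,15),[4,14),[3,13); WM=15
i=10 t=11 v=4: → [11,21),[10,20),[9,19),[8,18),[7,17),[6,16),[5,15),[4,14),[3,13),[2,12); WM=15
i=11 t=28 v=5: → [28,38),[27,37),[26,36),[25,35),[24,34),[23,33),[22,32),[21,31),[20,30),[19,29); WM=25; [6,16) fires=25 [7,17) fires=25 [8,18) fires=18 [9,19) fires=19 [10,20) fires=19 [11,21) fires=19 [12,22) fires=15 [13,23) fires=11 [14,24) fires=15 [15,25) fires=8
i=12 t=29 v=9: → [29,39),[28,38),[27,37),[26,36),[25,35),[24,34),[23,33),[22,32),[21,31),[20,30); WM=25
i=13 t=20 v=1: DROP (t<25-4); WM=25
i=14 t=31 v=8: → [31,41),[30,40),[29,39),[28,38),[27,37),[26,36),[25,35),[24,34),[23,33),[22,32); WM=25
i=15 t=34 v=3: → [34,44),[33,43),[32,42),[31,41),[30,40),[29,39),[28,38),[27,37),[26,36),[25,35); WM=31; [16,26) fires=8 [17,27) fires=8 [18,28) fires=7 [19,29) fires=9 [20,30) fires=18 [21,31) fires=18
i=16 t=34 v=4: → [34,44),[33,43),[32,42),[31,41),[30,40),[29,39),[28,38),[27,37),[26,36),[25,35); WM=31
i=17 t=36 v=2: → [36,46),[35,45),[34,44),[33,43),[32,42),[31,41),[30,40),[29,39),[28,38),[27,37); WM=31
i=18 t=32 v=2: → [32,42),[31,41),[30,40),[29,39),[28,38),[27,37),[26,36),[25,35),[24,34),[23,33); WM=31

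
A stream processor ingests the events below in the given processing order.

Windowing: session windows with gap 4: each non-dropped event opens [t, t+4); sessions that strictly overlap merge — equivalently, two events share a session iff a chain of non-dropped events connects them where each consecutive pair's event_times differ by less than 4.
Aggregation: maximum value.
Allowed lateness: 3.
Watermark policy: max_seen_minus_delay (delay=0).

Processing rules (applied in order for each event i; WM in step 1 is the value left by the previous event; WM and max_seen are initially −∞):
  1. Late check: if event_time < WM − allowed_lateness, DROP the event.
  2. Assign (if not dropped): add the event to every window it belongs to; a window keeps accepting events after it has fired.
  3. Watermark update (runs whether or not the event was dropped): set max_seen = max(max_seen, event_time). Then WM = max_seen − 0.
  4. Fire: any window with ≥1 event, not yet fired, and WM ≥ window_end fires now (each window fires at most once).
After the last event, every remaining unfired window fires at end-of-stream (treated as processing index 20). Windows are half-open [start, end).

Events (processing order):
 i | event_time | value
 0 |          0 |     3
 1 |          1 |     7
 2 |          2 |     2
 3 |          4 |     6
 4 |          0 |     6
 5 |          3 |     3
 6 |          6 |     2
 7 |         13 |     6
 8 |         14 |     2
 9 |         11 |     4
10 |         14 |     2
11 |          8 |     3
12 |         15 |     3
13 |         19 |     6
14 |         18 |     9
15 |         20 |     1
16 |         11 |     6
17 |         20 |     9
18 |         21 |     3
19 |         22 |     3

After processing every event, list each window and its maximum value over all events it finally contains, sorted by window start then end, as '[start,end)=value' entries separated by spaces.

i=0 t=0 v=3: → [0,4); WM=0
i=1 t=1 v=7: → [0,5); WM=1
i=2 t=2 v=2: → [0,6); WM=2
i=3 t=4 v=6: → [0,8); WM=4
i=4 t=0 v=6: DROP (t<4-3); WM=4
i=5 t=3 v=3: → [0,8); WM=4
i=6 t=6 v=2: → [0,10); WM=6
i=7 t=13 v=6: → [13,17); WM=13
i=8 t=14 v=2: → [13,18); WM=14
i=9 t=11 v=4: → [11,18); WM=14
i=10 t=14 v=2: → [11,18); WM=14
i=11 t=8 v=3: DROP (t<14-3); WM=14
i=12 t=15 v=3: → [11,19); WM=15
i=13 t=19 v=6: → [19,23); WM=19
i=14 t=18 v=9: → [11,23); WM=19
i=15 t=20 v=1: → [11,24); WM=20
i=16 t=11 v=6: DROP (t<20-3); WM=20
i=17 t=20 v=9: → [11,24); WM=20
i=18 t=21 v=3: → [11,25); WM=21
i=19 t=22 v=3: → [11,26); WM=22

[0,10)=7 [11,26)=9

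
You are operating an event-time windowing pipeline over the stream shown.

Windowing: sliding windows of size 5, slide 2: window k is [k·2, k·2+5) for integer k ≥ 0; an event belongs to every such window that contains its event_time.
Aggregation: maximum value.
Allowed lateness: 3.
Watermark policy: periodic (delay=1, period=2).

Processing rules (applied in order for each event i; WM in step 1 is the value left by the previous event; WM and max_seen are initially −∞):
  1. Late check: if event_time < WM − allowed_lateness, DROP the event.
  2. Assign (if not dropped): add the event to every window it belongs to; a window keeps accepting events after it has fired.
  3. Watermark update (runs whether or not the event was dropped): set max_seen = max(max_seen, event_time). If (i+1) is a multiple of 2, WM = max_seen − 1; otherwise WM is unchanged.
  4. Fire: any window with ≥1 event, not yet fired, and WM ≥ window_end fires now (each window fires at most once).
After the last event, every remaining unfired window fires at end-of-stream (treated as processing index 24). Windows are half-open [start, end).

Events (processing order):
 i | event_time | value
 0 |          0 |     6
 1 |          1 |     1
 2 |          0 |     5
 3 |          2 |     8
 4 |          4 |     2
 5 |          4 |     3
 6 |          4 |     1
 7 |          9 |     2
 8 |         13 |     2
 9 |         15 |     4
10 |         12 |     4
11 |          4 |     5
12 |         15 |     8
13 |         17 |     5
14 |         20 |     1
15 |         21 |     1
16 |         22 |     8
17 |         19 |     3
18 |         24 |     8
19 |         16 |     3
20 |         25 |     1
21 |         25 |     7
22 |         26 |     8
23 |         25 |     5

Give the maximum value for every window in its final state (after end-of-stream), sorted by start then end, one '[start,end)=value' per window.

i=0 t=0 v=6: → [0,5); WM=−∞
i=1 t=1 v=1: → [0,5); WM=0
i=2 t=0 v=5: → [0,5); WM=0
i=3 t=2 v=8: → [2,7),[0,5); WM=1
i=4 t=4 v=2: → [4,9),[2,7),[0,5); WM=1
i=5 t=4 v=3: → [4,9),[2,7),[0,5); WM=3
i=6 t=4 v=1: → [4,9),[2,7),[0,5); WM=3
i=7 t=9 v=2: → [8,13),[6,11); WM=8; [0,5) fires=8 [2,7) fires=8
i=8 t=13 v=2: → [12,17),[10,15); WM=8
i=9 t=15 v=4: → [14,19),[12,17); WM=14; [4,9) fires=3 [6,11) fires=2 [8,13) fires=2
i=10 t=12 v=4: → [12,17),[10,15),[8,13); WM=14
i=11 t=4 v=5: DROP (t<14-3); WM=14
i=12 t=15 v=8: → [14,19),[12,17); WM=14
i=13 t=17 v=5: → [16,21),[14,19); WM=16; [10,15) fires=4
i=14 t=20 v=1: → [20,25),[18,23),[16,21); WM=16
i=15 t=21 v=1: → [20,25),[18,23); WM=20; [12,17) fires=8 [14,19) fires=8
i=16 t=22 v=8: → [22,27),[20,25),[18,23); WM=20
i=17 t=19 v=3: → [18,23),[16,21); WM=21; [16,21) fires=5
i=18 t=24 v=8: → [24,29),[22,27),[20,25); WM=21
i=19 t=16 v=3: DROP (t<21-3); WM=23; [18,23) fires=8
i=20 t=25 v=1: → [24,29),[22,27); WM=23
i=21 t=25 v=7: → [24,29),[22,27); WM=24
i=22 t=26 v=8: → [26,31),[24,29),[22,27); WM=24
i=23 t=25 v=5: → [24,29),[22,27); WM=25; [20,25) fires=8

[0,5)=8 [2,7)=8 [4,9)=3 [6,11)=2 [8,13)=4 [10,15)=4 [12,17)=8 [14,19)=8 [16,21)=5 [18,23)=8 [20,25)=8 [22,27)=8 [24,29)=8 [26,31)=8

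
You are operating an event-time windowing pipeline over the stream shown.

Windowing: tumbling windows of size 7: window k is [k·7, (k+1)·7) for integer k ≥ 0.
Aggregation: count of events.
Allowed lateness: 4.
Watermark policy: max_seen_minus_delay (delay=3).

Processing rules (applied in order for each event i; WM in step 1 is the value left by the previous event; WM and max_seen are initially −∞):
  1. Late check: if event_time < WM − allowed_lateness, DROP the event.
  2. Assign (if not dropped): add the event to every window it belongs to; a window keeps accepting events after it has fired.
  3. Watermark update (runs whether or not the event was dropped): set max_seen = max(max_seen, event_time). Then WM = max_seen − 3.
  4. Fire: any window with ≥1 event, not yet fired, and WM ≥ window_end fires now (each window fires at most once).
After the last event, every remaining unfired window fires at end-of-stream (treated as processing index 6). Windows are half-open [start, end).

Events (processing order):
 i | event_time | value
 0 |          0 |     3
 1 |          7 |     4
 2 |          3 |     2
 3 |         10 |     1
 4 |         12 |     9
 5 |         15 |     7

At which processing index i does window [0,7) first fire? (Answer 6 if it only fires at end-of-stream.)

i=0 t=0 v=3: → [0,7); WM=-3
i=1 t=7 v=4: → [7,14); WM=4
i=2 t=3 v=2: → [0,7); WM=4
i=3 t=10 v=1: → [7,14); WM=7; [0,7) fires=2
i=4 t=12 v=9: → [7,14); WM=9
i=5 t=15 v=7: → [14,21); WM=12

3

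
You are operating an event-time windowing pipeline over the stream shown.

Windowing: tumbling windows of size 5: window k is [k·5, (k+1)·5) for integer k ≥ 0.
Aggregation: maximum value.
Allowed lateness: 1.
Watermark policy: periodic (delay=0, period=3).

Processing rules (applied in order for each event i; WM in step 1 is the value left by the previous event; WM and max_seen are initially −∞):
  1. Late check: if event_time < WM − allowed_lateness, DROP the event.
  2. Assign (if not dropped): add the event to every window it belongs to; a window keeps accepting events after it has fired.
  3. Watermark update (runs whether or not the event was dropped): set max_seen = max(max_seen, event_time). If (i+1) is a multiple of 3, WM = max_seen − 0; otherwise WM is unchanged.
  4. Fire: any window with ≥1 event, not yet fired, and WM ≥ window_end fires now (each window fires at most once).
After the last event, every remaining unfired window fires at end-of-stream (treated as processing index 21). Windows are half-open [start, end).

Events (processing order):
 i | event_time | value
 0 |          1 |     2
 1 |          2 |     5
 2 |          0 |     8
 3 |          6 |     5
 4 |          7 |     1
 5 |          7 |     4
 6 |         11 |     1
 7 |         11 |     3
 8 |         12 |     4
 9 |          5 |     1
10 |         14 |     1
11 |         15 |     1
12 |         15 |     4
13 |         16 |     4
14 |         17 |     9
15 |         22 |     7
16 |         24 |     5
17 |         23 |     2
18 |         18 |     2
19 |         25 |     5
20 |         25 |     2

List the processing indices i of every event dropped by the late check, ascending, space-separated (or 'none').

9 18

i=0 t=1 v=2: → [0,5); WM=−∞
i=1 t=2 v=5: → [0,5); WM=−∞
i=2 t=0 v=8: → [0,5); WM=2
i=3 t=6 v=5: → [5,10); WM=2
i=4 t=7 v=1: → [5,10); WM=2
i=5 t=7 v=4: → [5,10); WM=7; [0,5) fires=8
i=6 t=11 v=1: → [10,15); WM=7
i=7 t=11 v=3: → [10,15); WM=7
i=8 t=12 v=4: → [10,15); WM=12; [5,10) fires=5
i=9 t=5 v=1: DROP (t<12-1); WM=12
i=10 t=14 v=1: → [10,15); WM=12
i=11 t=15 v=1: → [15,20); WM=15; [10,15) fires=4
i=12 t=15 v=4: → [15,20); WM=15
i=13 t=16 v=4: → [15,20); WM=15
i=14 t=17 v=9: → [15,20); WM=17
i=15 t=22 v=7: → [20,25); WM=17
i=16 t=24 v=5: → [20,25); WM=17
i=17 t=23 v=2: → [20,25); WM=24; [15,20) fires=9
i=18 t=18 v=2: DROP (t<24-1); WM=24
i=19 t=25 v=5: → [25,30); WM=24
i=20 t=25 v=2: → [25,30); WM=25; [20,25) fires=7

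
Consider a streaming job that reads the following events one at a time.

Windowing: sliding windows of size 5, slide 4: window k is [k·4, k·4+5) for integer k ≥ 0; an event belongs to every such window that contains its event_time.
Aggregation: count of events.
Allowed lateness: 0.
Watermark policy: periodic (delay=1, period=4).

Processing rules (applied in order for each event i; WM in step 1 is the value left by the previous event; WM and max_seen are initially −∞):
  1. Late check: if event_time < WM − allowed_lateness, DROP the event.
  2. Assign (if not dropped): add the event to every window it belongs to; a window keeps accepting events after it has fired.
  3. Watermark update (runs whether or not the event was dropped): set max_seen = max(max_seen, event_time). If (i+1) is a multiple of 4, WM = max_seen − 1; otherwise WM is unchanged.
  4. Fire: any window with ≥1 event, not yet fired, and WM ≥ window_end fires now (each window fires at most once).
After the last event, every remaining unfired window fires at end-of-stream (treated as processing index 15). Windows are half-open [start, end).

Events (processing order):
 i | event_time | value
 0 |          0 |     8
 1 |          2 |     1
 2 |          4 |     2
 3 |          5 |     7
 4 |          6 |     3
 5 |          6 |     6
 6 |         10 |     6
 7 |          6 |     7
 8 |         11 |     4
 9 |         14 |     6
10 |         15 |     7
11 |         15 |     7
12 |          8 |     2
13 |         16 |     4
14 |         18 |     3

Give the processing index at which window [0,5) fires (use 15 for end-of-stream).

i=0 t=0 v=8: → [0,5); WM=−∞
i=1 t=2 v=1: → [0,5); WM=−∞
i=2 t=4 v=2: → [4,9),[0,5); WM=−∞
i=3 t=5 v=7: → [4,9); WM=4
i=4 t=6 v=3: → [4,9); WM=4
i=5 t=6 v=6: → [4,9); WM=4
i=6 t=10 v=6: → [8,13); WM=4
i=7 t=6 v=7: → [4,9); WM=9; [0,5) fires=3 [4,9) fires=5
i=8 t=11 v=4: → [8,13); WM=9
i=9 t=14 v=6: → [12,17); WM=9
i=10 t=15 v=7: → [12,17); WM=9
i=11 t=15 v=7: → [12,17); WM=14; [8,13) fires=2
i=12 t=8 v=2: DROP (t<14-0); WM=14
i=13 t=16 v=4: → [16,21),[12,17); WM=14
i=14 t=18 v=3: → [16,21); WM=14

7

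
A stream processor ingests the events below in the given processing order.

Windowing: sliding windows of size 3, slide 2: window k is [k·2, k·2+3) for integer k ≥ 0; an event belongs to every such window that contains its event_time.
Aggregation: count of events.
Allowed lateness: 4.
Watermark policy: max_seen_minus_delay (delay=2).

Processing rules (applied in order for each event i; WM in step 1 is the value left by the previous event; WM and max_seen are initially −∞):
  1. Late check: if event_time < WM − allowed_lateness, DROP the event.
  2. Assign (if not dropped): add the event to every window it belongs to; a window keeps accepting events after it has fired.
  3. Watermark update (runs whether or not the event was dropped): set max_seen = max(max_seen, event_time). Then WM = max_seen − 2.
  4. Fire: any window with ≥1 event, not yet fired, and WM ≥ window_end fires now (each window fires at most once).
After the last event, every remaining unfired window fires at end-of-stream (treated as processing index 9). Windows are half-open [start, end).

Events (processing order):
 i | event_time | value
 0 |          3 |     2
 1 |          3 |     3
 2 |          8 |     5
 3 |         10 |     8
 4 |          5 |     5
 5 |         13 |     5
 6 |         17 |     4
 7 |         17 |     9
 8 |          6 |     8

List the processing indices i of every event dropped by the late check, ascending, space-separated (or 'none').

i=0 t=3 v=2: → [2,5); WM=1
i=1 t=3 v=3: → [2,5); WM=1
i=2 t=8 v=5: → [8,11),[6,9); WM=6; [2,5) fires=2
i=3 t=10 v=8: → [10,13),[8,11); WM=8
i=4 t=5 v=5: → [4,7); WM=8; [4,7) fires=1
i=5 t=13 v=5: → [12,15); WM=11; [6,9) fires=1 [8,11) fires=2
i=6 t=17 v=4: → [16,19); WM=15; [10,13) fires=1 [12,15) fires=1
i=7 t=17 v=9: → [16,19); WM=15
i=8 t=6 v=8: DROP (t<15-4); WM=15

8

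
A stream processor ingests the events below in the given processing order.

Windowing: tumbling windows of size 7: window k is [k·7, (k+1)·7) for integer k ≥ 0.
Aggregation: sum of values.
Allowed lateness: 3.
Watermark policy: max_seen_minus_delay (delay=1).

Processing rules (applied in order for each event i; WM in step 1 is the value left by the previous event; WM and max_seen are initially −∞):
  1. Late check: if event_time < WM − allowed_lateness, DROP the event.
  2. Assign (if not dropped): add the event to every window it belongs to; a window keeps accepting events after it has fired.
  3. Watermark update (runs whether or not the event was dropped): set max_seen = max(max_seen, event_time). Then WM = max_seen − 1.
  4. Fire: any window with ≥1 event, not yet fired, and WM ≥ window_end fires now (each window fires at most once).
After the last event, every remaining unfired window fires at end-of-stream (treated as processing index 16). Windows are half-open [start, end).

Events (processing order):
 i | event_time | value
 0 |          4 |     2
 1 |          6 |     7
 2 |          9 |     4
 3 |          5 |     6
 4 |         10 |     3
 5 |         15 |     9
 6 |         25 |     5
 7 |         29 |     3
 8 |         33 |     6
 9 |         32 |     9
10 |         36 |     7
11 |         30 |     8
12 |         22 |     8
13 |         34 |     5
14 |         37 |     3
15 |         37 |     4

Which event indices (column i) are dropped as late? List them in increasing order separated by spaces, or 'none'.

11 12

i=0 t=4 v=2: → [0,7); WM=3
i=1 t=6 v=7: → [0,7); WM=5
i=2 t=9 v=4: → [7,14); WM=8; [0,7) fires=9
i=3 t=5 v=6: → [0,7); WM=8
i=4 t=10 v=3: → [7,14); WM=9
i=5 t=15 v=9: → [14,21); WM=14; [7,14) fires=7
i=6 t=25 v=5: → [21,28); WM=24; [14,21) fires=9
i=7 t=29 v=3: → [28,35); WM=28; [21,28) fires=5
i=8 t=33 v=6: → [28,35); WM=32
i=9 t=32 v=9: → [28,35); WM=32
i=10 t=36 v=7: → [35,42); WM=35; [28,35) fires=18
i=11 t=30 v=8: DROP (t<35-3); WM=35
i=12 t=22 v=8: DROP (t<35-3); WM=35
i=13 t=34 v=5: → [28,35); WM=35
i=14 t=37 v=3: → [35,42); WM=36
i=15 t=37 v=4: → [35,42); WM=36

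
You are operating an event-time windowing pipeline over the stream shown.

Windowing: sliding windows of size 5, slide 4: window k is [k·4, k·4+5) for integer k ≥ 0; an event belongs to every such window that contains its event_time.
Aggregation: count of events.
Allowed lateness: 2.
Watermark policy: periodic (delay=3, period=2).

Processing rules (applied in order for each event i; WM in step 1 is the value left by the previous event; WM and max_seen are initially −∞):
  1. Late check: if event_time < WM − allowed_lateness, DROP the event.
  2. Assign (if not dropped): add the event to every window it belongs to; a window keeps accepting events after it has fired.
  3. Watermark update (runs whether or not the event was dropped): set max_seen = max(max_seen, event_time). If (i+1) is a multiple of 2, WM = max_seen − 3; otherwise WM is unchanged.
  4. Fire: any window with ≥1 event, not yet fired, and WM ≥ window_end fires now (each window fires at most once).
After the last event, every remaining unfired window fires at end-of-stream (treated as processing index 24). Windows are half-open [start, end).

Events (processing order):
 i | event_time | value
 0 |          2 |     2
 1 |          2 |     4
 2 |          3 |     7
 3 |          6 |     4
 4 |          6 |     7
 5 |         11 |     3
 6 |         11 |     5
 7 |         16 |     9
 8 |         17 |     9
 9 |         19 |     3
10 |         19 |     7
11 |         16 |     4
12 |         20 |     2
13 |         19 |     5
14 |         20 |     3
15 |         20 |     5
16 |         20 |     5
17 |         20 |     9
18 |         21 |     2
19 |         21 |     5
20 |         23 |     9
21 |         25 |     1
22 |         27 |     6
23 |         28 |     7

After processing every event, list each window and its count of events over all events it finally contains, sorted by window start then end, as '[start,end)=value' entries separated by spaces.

[0,5)=3 [4,9)=2 [8,13)=2 [12,17)=2 [16,21)=11 [20,25)=8 [24,29)=3 [28,33)=1

i=0 t=2 v=2: → [0,5); WM=−∞
i=1 t=2 v=4: → [0,5); WM=-1
i=2 t=3 v=7: → [0,5); WM=-1
i=3 t=6 v=4: → [4,9); WM=3
i=4 t=6 v=7: → [4,9); WM=3
i=5 t=11 v=3: → [8,13); WM=8; [0,5) fires=3
i=6 t=11 v=5: → [8,13); WM=8
i=7 t=16 v=9: → [16,21),[12,17); WM=13; [4,9) fires=2 [8,13) fires=2
i=8 t=17 v=9: → [16,21); WM=13
i=9 t=19 v=3: → [16,21); WM=16
i=10 t=19 v=7: → [16,21); WM=16
i=11 t=16 v=4: → [16,21),[12,17); WM=16
i=12 t=20 v=2: → [20,25),[16,21); WM=16
i=13 t=19 v=5: → [16,21); WM=17; [12,17) fires=2
i=14 t=20 v=3: → [20,25),[16,21); WM=17
i=15 t=20 v=5: → [20,25),[16,21); WM=17
i=16 t=20 v=5: → [20,25),[16,21); WM=17
i=17 t=20 v=9: → [20,25),[16,21); WM=17
i=18 t=21 v=2: → [20,25); WM=17
i=19 t=21 v=5: → [20,25); WM=18
i=20 t=23 v=9: → [20,25); WM=18
i=21 t=25 v=1: → [24,29); WM=22; [16,21) fires=11
i=22 t=27 v=6: → [24,29); WM=22
i=23 t=28 v=7: → [28,33),[24,29); WM=25; [20,25) fires=8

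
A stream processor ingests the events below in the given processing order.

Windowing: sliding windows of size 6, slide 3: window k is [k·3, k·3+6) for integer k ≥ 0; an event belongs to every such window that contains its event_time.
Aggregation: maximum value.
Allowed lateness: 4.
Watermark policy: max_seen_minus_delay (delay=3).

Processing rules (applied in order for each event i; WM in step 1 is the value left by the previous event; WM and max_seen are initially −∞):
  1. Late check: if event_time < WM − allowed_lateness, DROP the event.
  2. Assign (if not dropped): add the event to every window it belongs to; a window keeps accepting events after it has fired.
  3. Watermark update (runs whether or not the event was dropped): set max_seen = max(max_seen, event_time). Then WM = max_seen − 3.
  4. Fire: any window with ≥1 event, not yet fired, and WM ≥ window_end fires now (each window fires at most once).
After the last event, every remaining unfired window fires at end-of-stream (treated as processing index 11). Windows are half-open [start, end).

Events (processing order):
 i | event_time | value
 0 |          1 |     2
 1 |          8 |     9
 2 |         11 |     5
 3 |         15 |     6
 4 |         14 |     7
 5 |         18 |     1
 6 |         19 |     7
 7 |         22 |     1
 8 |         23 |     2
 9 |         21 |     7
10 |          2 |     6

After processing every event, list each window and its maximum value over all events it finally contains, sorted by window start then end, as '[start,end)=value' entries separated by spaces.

i=0 t=1 v=2: → [0,6); WM=-2
i=1 t=8 v=9: → [6,12),[3,9); WM=5
i=2 t=11 v=5: → [9,15),[6,12); WM=8; [0,6) fires=2
i=3 t=15 v=6: → [15,21),[12,18); WM=12; [3,9) fires=9 [6,12) fires=9
i=4 t=14 v=7: → [12,18),[9,15); WM=12
i=5 t=18 v=1: → [18,24),[15,21); WM=15; [9,15) fires=7
i=6 t=19 v=7: → [18,24),[15,21); WM=16
i=7 t=22 v=1: → [21,27),[18,24); WM=19; [12,18) fires=7
i=8 t=23 v=2: → [21,27),[18,24); WM=20
i=9 t=21 v=7: → [21,27),[18,24); WM=20
i=10 t=2 v=6: DROP (t<20-4); WM=20

[0,6)=2 [3,9)=9 [6,12)=9 [9,15)=7 [12,18)=7 [15,21)=7 [18,24)=7 [21,27)=7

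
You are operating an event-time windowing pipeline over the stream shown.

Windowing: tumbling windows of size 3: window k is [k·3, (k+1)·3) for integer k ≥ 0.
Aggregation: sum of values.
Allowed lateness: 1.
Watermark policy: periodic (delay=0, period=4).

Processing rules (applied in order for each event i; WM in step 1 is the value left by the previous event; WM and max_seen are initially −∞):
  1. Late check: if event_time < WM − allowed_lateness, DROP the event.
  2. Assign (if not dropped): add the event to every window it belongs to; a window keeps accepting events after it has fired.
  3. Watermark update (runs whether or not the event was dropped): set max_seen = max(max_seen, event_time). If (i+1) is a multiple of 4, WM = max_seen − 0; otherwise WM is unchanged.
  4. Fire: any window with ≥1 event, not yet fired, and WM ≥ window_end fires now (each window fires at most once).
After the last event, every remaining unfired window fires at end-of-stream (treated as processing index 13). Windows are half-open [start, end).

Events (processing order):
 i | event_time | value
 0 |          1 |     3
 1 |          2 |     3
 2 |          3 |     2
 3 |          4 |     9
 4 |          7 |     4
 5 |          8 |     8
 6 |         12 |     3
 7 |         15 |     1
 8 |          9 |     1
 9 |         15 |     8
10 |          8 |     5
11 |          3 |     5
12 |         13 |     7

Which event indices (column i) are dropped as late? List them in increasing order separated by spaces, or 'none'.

i=0 t=1 v=3: → [0,3); WM=−∞
i=1 t=2 v=3: → [0,3); WM=−∞
i=2 t=3 v=2: → [3,6); WM=−∞
i=3 t=4 v=9: → [3,6); WM=4; [0,3) fires=6
i=4 t=7 v=4: → [6,9); WM=4
i=5 t=8 v=8: → [6,9); WM=4
i=6 t=12 v=3: → [12,15); WM=4
i=7 t=15 v=1: → [15,18); WM=15; [3,6) fires=11 [6,9) fires=12 [12,15) fires=3
i=8 t=9 v=1: DROP (t<15-1); WM=15
i=9 t=15 v=8: → [15,18); WM=15
i=10 t=8 v=5: DROP (t<15-1); WM=15
i=11 t=3 v=5: DROP (t<15-1); WM=15
i=12 t=13 v=7: DROP (t<15-1); WM=15

8 10 11 12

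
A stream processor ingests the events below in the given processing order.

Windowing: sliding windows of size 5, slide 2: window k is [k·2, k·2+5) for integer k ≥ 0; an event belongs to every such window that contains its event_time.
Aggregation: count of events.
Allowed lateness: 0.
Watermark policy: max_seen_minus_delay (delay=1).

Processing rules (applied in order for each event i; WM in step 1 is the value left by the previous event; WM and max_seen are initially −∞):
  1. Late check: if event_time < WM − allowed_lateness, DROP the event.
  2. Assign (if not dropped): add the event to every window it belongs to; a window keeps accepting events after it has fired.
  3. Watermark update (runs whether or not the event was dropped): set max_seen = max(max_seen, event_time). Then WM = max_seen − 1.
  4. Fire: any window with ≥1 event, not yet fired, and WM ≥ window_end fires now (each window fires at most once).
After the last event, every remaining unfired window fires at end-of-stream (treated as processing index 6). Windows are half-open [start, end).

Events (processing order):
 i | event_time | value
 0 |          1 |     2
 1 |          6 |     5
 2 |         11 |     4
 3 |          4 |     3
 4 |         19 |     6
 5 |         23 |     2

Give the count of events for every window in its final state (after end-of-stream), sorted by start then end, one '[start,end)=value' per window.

[0,5)=1 [2,7)=1 [4,9)=1 [6,11)=1 [8,13)=1 [10,15)=1 [16,21)=1 [18,23)=1 [20,25)=1 [22,27)=1

i=0 t=1 v=2: → [0,5); WM=0
i=1 t=6 v=5: → [6,11),[4,9),[2,7); WM=5; [0,5) fires=1
i=2 t=11 v=4: → [10,15),[8,13); WM=10; [2,7) fires=1 [4,9) fires=1
i=3 t=4 v=3: DROP (t<10-0); WM=10
i=4 t=19 v=6: → [18,23),[16,21); WM=18; [6,11) fires=1 [8,13) fires=1 [10,15) fires=1
i=5 t=23 v=2: → [22,27),[20,25); WM=22; [16,21) fires=1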